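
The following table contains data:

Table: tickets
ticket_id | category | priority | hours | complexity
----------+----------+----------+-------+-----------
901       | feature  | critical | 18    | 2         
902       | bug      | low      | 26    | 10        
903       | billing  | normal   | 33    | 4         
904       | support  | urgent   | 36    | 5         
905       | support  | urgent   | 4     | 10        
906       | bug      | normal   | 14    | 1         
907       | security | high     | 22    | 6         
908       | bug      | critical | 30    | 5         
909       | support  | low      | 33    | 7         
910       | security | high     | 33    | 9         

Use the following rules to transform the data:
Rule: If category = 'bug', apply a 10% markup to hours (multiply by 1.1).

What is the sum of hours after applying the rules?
256.0

Step 1: Records with category = 'bug' have total hours = 70
Step 2: Apply multiplier: 70 × 1.1 = 77.0
Step 3: Other records total: 179
Step 4: Final sum = 77.0 + 179 = 256.0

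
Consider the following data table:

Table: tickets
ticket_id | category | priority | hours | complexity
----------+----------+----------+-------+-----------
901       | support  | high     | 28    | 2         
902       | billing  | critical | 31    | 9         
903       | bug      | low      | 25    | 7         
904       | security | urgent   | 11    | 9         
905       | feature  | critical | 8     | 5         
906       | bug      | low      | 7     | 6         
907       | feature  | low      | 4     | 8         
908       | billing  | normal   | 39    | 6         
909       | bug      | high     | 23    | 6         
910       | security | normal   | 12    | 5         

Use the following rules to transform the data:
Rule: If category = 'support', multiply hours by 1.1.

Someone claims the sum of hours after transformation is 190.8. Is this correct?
Yes, the result is correct.

Step 1: Calculate the correct sum after transformation
Step 2: Apply multiplier 1.1 to records where category = 'support'
Step 3: Correct result = 190.8
Step 4: Claimed result = 190.8
Step 5: 190.8 = 190.8 ✓
Conclusion: The claimed result is correct.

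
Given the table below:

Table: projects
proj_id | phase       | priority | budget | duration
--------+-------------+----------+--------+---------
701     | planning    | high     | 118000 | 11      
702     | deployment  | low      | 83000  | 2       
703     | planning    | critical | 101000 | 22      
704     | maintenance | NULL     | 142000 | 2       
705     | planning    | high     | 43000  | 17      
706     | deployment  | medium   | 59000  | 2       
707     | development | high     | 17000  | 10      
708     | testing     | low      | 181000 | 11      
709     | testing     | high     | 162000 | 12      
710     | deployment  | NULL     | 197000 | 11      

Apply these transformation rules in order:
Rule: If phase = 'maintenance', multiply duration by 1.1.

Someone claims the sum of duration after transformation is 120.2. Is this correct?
No, the correct result is 100.2.

Step 1: Calculate the correct sum after transformation
Step 2: Apply multiplier 1.1 to records where phase = 'maintenance'
Step 3: Correct result = 100.2
Step 4: Claimed result = 120.2
Step 5: 100.2 ≠ 120.2
Conclusion: The claimed result is incorrect. The correct answer is 100.2.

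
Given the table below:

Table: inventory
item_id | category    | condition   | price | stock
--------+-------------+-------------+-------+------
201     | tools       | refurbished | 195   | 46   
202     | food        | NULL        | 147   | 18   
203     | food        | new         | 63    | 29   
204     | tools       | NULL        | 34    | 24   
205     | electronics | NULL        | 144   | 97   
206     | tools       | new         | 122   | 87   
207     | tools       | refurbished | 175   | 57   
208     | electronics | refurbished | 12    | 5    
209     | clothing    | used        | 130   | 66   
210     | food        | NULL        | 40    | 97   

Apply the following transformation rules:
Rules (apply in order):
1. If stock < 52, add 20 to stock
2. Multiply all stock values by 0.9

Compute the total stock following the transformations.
563.4

Step 1: Apply Rule 1 - Add 20 to records with stock < 52
  - 5 records affected: 122 + (5 × 20) = 222
  - Unaffected records: 404
  - Sum after Rule 1: 626
Step 2: Apply Rule 2 - Multiply all by 0.9
  - 626 × 0.9 = 563.4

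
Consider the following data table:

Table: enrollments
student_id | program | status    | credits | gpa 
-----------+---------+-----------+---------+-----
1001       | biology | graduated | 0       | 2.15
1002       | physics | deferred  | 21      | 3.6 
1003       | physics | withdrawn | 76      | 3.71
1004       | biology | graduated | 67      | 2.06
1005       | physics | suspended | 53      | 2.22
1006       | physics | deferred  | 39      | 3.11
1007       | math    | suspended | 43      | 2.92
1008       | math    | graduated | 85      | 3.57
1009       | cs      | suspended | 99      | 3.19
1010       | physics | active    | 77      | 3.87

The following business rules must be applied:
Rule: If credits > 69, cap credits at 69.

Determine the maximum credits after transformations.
69

Step 1: Original maximum credits = 99
Step 2: Apply cap at 69
Step 3: 4 records had credits > 69 and were capped
Step 4: Maximum after transformation = 69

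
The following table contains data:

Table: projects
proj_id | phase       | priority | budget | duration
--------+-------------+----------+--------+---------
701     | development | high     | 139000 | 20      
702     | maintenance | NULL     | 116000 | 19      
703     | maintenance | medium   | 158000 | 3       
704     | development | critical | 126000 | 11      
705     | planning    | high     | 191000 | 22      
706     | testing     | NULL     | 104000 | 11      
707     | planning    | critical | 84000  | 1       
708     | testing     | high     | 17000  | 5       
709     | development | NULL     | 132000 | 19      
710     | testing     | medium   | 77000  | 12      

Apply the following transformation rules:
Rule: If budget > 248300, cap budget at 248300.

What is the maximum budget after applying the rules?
191000

Step 1: Original maximum budget = 191000
Step 2: Check cap of 248300 against maximum
Step 3: No records exceed the cap (max 191000 <= cap 248300), so no capping applies
Step 4: Maximum after transformation = 191000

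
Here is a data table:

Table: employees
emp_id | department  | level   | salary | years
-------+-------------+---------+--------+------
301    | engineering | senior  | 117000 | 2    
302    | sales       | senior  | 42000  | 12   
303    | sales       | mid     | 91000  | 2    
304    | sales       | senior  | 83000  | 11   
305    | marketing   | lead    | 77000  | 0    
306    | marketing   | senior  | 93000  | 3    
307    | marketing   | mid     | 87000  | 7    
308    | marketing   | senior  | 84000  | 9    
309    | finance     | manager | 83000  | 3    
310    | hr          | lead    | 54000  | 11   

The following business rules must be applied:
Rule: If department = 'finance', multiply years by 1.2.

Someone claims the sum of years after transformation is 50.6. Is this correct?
No, the correct result is 60.6.

Step 1: Calculate the correct sum after transformation
Step 2: Apply multiplier 1.2 to records where department = 'finance'
Step 3: Correct result = 60.6
Step 4: Claimed result = 50.6
Step 5: 60.6 ≠ 50.6
Conclusion: The claimed result is incorrect. The correct answer is 60.6.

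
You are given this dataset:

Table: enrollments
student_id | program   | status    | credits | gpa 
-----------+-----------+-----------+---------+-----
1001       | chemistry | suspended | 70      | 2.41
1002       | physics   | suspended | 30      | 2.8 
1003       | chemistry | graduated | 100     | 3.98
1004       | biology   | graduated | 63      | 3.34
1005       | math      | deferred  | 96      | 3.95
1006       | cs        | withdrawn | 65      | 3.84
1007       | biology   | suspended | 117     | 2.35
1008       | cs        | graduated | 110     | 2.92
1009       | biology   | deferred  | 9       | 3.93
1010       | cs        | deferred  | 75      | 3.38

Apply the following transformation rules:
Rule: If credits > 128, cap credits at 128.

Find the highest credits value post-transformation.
117

Step 1: Original maximum credits = 117
Step 2: Check cap of 128 against maximum
Step 3: No records exceed the cap (max 117 <= cap 128), so no capping applies
Step 4: Maximum after transformation = 117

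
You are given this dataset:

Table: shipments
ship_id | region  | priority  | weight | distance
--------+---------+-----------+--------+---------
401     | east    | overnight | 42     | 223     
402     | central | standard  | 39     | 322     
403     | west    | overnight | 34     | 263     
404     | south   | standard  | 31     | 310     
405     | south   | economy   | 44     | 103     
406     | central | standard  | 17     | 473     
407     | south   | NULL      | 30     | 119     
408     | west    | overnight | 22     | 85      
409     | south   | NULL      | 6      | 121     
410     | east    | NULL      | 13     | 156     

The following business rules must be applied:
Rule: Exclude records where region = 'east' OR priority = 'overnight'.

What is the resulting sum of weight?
167

Step 1: Find records where region = 'east' OR priority = 'overnight'
Step 2: 4 records match, summing to 111
Step 3: Original sum: 278
Step 4: Remaining sum = 278 - 111 = 167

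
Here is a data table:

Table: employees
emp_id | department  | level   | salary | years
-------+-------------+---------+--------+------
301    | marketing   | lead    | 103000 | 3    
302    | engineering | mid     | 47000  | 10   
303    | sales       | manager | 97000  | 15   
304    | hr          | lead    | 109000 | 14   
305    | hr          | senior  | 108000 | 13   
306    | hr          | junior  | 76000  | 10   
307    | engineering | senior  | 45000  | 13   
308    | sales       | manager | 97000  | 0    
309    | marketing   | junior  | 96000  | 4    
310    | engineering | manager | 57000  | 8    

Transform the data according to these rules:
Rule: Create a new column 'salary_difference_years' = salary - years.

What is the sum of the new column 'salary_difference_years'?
834910

Step 1: For each record, compute salary - years
Example calculations:
  103000 - 3 = 102997
  47000 - 10 = 46990
  97000 - 15 = 96985
  ...
Step 2: Sum all derived values
Step 3: Total = 834910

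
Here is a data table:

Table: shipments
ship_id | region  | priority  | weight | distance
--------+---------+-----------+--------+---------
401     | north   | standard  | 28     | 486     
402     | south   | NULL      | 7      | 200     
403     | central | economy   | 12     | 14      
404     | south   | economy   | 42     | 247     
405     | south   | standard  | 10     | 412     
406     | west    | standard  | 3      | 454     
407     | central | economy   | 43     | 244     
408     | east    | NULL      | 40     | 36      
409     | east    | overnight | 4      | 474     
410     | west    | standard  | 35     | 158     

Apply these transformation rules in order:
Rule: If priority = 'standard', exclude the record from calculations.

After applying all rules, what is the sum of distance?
1215

Step 1: Identify records where priority = 'standard'
Step 2: The excluded records sum to 1510
Step 3: Original total distance = 2725
Step 4: Remaining total = 2725 - 1510 = 1215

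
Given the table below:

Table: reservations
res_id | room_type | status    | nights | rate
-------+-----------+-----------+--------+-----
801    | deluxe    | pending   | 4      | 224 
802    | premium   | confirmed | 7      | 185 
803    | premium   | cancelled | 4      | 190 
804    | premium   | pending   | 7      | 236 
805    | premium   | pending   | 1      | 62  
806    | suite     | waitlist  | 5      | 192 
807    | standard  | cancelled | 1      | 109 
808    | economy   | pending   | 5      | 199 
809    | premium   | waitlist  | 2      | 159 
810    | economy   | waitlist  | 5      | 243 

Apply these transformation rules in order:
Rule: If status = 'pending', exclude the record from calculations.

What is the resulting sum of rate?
1078

Step 1: Identify records where status = 'pending'
Step 2: The excluded records sum to 721
Step 3: Original total rate = 1799
Step 4: Remaining total = 1799 - 721 = 1078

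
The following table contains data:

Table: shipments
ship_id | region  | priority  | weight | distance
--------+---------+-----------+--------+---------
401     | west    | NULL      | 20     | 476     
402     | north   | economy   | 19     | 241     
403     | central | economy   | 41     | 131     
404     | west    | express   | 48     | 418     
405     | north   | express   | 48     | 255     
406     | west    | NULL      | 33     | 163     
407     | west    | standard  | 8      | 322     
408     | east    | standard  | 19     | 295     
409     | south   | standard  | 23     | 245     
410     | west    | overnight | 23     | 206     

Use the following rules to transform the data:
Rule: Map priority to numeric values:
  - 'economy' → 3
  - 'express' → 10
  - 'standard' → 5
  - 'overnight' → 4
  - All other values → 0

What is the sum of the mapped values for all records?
45

Step 1: Apply mapping to each record
Step 2: Count by status:
  'economy': 2 records × 3 = 6
  'express': 2 records × 10 = 20
  'standard': 3 records × 5 = 15
  'overnight': 1 records × 4 = 4
Step 3: Sum all mapped values = 45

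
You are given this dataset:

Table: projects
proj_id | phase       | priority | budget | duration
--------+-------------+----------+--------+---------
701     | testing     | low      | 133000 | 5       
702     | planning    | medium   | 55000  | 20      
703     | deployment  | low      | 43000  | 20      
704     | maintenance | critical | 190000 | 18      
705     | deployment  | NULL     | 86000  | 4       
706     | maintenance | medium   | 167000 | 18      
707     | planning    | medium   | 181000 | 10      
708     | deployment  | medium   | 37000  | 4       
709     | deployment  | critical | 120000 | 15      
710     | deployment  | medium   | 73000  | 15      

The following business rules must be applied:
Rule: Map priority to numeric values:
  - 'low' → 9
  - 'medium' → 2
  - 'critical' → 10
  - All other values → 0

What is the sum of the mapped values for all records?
48

Step 1: Apply mapping to each record
Step 2: Count by status:
  'low': 2 records × 9 = 18
  'medium': 5 records × 2 = 10
  'critical': 2 records × 10 = 20
Step 3: Sum all mapped values = 48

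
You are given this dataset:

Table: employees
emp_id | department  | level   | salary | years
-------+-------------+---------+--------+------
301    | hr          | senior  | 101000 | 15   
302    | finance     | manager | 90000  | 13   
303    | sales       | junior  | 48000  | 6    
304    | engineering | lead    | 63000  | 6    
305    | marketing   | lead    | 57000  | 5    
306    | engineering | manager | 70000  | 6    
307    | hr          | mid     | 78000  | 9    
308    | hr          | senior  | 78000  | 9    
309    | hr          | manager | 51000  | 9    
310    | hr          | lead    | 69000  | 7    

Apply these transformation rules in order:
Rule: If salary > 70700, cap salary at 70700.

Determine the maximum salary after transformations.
70700

Step 1: Original maximum salary = 101000
Step 2: Apply cap at 70700
Step 3: 4 records had salary > 70700 and were capped
Step 4: Maximum after transformation = 70700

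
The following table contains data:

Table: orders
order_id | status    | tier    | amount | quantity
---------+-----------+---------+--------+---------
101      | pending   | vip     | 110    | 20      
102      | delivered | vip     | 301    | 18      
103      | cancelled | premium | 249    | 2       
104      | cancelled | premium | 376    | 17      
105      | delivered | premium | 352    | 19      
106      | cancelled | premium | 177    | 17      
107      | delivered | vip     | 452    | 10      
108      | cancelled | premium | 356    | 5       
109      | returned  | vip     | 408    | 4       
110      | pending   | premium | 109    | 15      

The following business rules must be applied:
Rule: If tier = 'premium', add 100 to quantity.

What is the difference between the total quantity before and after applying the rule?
600

Step 1: Original sum of quantity = 127
Step 2: 6 records have tier = 'premium'
Step 3: Each affected record changes by 100
Step 4: Total change = 6 × 100 = 600
Step 5: New sum = 127 + 600 = 727
Step 6: Difference = |727 - 127| = 600
        (Sum increased by 600)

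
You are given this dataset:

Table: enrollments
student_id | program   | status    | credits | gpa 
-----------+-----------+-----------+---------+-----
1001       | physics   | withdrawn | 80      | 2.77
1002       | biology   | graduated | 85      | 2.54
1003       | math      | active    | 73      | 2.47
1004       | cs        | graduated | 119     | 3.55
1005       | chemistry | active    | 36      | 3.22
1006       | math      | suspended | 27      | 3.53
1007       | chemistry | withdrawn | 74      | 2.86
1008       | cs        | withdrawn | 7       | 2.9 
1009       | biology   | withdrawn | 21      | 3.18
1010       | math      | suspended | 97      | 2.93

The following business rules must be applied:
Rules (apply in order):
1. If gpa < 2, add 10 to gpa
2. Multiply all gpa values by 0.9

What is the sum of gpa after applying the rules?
26.95

Step 1: Apply Rule 1 - Add 10 to records with gpa < 2
  - 0 records affected: 0 + (0 × 10) = 0
  - Unaffected records: 29.95
  - Sum after Rule 1: 29.95
Step 2: Apply Rule 2 - Multiply all by 0.9
  - 29.95 × 0.9 = 26.95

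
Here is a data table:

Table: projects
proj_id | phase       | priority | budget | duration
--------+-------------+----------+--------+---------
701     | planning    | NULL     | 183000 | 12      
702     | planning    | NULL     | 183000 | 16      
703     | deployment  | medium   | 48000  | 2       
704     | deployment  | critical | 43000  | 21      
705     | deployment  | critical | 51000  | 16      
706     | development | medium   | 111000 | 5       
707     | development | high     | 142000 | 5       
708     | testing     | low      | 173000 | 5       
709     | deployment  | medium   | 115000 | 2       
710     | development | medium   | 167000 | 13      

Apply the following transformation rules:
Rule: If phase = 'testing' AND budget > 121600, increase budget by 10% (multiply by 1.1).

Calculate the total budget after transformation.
1233300.0

Step 1: Find records where phase = 'testing' AND budget > 121600
Step 2: 1 records match, summing to 173000
Step 3: After multiplier: 173000 × 1.1 = 190300.0
Step 4: Unaffected records sum: 1043000
Step 5: Final sum = 190300.0 + 1043000 = 1233300.0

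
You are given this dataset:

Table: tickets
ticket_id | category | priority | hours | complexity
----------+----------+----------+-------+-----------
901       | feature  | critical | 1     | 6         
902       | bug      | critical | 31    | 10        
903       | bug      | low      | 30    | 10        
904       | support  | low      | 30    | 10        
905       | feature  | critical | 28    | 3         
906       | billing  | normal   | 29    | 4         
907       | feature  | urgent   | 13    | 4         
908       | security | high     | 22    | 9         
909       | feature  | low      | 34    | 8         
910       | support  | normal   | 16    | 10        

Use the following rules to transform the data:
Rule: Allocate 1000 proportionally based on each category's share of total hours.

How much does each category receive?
billing: 123.93, bug: 260.68, feature: 324.79, security: 94.02, support: 196.58

Step 1: Calculate total hours = 234
Step 2: Calculate each category's proportion:
  billing: 29/234 = 12.39% → 123.93
  bug: 61/234 = 26.07% → 260.68
  feature: 76/234 = 32.48% → 324.79
  security: 22/234 = 9.40% → 94.02
  support: 46/234 = 19.66% → 196.58
Step 3: Verify: sum of allocations ≈ 1000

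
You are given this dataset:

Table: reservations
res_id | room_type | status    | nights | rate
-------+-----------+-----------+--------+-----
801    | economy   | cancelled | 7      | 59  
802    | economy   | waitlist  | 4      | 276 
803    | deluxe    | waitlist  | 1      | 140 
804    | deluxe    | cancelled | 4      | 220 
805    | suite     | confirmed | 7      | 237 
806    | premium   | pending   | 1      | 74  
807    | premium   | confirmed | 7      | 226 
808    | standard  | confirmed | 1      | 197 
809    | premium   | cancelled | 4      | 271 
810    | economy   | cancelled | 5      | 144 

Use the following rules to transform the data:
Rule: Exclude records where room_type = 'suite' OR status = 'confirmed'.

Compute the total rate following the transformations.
1184

Step 1: Find records where room_type = 'suite' OR status = 'confirmed'
Step 2: 3 records match, summing to 660
Step 3: Original sum: 1844
Step 4: Remaining sum = 1844 - 660 = 1184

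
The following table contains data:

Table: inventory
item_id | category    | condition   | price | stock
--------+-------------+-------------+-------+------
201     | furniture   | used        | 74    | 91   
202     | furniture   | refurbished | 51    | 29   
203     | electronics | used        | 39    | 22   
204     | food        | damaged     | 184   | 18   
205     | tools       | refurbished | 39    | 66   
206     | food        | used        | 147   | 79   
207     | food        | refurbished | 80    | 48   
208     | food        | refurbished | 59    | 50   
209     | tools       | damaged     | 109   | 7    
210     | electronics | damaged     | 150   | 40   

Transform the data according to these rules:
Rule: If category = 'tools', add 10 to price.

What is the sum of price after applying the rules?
952

Step 1: Count records where category = 'tools': 2
Step 2: Total bonus added: 2 × 10 = 20
Step 3: Original sum of price: 932
Step 4: Final sum = 932 + 20 = 952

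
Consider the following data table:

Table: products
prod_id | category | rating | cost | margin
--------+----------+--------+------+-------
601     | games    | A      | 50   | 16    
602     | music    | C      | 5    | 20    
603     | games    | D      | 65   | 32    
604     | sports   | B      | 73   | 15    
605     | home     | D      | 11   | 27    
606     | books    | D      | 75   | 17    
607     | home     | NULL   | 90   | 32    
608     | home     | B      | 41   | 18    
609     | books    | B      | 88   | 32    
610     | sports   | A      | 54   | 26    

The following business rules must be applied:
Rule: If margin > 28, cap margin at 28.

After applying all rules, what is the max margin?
28

Step 1: Original maximum margin = 32
Step 2: Apply cap at 28
Step 3: 3 records had margin > 28 and were capped
Step 4: Maximum after transformation = 28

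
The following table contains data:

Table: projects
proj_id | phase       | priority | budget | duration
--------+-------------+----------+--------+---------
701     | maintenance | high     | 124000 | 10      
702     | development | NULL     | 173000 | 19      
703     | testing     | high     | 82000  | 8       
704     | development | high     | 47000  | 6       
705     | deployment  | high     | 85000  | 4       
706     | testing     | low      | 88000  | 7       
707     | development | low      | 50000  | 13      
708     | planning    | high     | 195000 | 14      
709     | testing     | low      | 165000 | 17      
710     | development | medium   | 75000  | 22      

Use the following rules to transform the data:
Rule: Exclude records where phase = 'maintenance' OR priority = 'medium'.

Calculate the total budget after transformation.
885000

Step 1: Find records where phase = 'maintenance' OR priority = 'medium'
Step 2: 2 records match, summing to 199000
Step 3: Original sum: 1084000
Step 4: Remaining sum = 1084000 - 199000 = 885000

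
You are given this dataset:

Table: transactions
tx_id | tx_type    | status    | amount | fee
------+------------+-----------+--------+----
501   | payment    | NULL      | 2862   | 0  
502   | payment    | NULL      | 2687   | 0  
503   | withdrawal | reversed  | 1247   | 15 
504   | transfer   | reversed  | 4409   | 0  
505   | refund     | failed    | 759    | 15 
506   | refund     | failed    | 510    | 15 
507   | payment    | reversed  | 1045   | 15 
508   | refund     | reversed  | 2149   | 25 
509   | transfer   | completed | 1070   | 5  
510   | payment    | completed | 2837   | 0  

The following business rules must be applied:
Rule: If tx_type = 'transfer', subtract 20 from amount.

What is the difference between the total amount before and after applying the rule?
40

Step 1: Original sum of amount = 19575
Step 2: 2 records have tx_type = 'transfer'
Step 3: Each affected record changes by -20
Step 4: Total change = 2 × -20 = -40
Step 5: New sum = 19575 + -40 = 19535
Step 6: Difference = |19535 - 19575| = 40
        (Sum decreased by 40)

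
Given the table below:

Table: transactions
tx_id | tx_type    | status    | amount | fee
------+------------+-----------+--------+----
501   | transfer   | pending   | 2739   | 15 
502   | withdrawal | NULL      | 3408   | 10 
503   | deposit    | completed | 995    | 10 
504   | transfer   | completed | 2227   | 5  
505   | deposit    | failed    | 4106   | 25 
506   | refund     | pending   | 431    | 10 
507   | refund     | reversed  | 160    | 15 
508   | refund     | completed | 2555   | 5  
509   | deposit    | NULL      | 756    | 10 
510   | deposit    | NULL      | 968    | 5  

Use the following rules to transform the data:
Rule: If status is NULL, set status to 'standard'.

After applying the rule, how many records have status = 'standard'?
3

Step 1: Count records where status IS NULL
Step 2: Found 3 records with NULL status
Step 3: These records will have status set to 'standard'
Step 4: Records already having status = 'standard': 0
Step 5: Answer: 3 + 0 = 3 records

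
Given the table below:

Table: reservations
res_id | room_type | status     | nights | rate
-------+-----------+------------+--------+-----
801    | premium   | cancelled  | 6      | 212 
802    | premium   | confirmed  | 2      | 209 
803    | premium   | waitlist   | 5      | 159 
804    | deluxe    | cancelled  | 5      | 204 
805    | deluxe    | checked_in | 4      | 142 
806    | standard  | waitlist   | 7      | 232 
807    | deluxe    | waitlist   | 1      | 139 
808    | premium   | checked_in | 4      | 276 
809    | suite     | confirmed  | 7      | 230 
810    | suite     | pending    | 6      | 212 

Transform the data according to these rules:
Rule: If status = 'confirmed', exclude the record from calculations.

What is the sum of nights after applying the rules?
38

Step 1: Identify records where status = 'confirmed'
Step 2: The excluded records sum to 9
Step 3: Original total nights = 47
Step 4: Remaining total = 47 - 9 = 38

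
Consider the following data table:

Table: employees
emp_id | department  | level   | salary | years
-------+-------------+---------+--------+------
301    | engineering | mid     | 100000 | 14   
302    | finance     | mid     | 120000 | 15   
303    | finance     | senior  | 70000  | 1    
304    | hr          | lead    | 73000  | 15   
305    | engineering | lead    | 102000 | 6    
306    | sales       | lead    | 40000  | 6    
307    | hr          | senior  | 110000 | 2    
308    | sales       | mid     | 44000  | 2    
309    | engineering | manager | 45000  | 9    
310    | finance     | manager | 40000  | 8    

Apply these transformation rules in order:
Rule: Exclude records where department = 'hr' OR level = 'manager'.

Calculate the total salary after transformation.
476000

Step 1: Find records where department = 'hr' OR level = 'manager'
Step 2: 4 records match, summing to 268000
Step 3: Original sum: 744000
Step 4: Remaining sum = 744000 - 268000 = 476000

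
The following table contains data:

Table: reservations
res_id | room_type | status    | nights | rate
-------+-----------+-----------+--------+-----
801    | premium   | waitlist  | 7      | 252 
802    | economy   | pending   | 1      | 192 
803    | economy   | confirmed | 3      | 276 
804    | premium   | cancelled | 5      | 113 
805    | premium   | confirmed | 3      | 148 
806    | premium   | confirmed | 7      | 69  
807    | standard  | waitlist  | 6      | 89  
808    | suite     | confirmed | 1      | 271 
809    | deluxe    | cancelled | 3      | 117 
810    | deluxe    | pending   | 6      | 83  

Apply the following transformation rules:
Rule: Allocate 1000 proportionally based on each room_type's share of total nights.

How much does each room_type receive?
deluxe: 214.29, economy: 95.24, premium: 523.81, standard: 142.86, suite: 23.81

Step 1: Calculate total nights = 42
Step 2: Calculate each room_type's proportion:
  deluxe: 9/42 = 21.43% → 214.29
  economy: 4/42 = 9.52% → 95.24
  premium: 22/42 = 52.38% → 523.81
  standard: 6/42 = 14.29% → 142.86
  suite: 1/42 = 2.38% → 23.81
Step 3: Verify: sum of allocations ≈ 1000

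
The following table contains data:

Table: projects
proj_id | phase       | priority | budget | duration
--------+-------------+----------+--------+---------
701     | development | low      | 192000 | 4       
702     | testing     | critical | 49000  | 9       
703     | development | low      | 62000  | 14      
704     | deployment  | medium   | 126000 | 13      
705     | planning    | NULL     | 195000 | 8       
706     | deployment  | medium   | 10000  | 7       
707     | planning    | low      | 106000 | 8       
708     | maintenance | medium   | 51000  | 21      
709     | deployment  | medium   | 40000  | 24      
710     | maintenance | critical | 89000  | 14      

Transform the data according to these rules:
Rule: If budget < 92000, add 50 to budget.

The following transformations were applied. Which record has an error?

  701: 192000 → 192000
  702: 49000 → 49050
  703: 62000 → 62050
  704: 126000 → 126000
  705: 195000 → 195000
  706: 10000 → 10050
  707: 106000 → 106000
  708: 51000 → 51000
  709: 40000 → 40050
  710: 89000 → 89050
Record 708 has an error. The correct transformed value should be 51050, not 51000.

Step 1: Check each record against the rule
Step 2: Record 708 has budget = 51000
Step 3: Since 51000 < 92000, the bonus should have been applied
Step 4: Correct value = 51050, but claimed value = 51000
Conclusion: Record 708 has the error.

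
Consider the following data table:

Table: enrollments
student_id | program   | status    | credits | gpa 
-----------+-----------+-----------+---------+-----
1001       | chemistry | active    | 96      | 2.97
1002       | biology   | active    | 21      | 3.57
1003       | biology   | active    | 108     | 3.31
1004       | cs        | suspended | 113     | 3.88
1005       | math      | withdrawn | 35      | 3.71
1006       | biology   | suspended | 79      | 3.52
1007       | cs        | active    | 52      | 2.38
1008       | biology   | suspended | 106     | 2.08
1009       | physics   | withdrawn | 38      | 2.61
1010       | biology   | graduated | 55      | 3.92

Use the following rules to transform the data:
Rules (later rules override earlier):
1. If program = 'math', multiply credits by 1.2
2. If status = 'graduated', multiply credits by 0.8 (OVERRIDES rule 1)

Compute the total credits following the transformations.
699.0

Step 1: Rule 2 takes priority for records with status = 'graduated'
  - 1 records: 55 × 0.8 = 44.0
Step 2: Rule 1 applies to remaining records with program = 'math'
  - 1 records: 35 × 1.2 = 42.0
Step 3: Other records unchanged: 613
Step 4: Final sum = 44.0 + 42.0 + 613 = 699.0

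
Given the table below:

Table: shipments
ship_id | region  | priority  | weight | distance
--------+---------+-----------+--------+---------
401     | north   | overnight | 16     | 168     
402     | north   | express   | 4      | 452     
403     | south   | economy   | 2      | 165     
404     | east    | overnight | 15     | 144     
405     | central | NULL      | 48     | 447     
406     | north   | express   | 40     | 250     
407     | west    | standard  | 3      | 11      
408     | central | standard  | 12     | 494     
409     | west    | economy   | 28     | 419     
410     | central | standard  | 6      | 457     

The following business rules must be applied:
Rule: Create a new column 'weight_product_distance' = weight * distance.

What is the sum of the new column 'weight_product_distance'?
58877

Step 1: For each record, compute weight * distance
Example calculations:
  16 * 168 = 2688
  4 * 452 = 1808
  2 * 165 = 330
  ...
Step 2: Sum all derived values
Step 3: Total = 58877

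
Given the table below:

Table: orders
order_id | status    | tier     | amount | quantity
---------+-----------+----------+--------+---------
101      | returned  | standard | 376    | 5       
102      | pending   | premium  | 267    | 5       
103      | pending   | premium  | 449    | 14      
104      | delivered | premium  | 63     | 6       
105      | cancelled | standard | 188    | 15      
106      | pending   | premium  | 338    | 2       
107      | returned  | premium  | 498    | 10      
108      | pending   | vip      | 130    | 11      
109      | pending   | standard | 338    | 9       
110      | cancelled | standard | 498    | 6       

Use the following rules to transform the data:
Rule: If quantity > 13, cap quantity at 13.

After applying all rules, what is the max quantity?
13

Step 1: Original maximum quantity = 15
Step 2: Apply cap at 13
Step 3: 2 records had quantity > 13 and were capped
Step 4: Maximum after transformation = 13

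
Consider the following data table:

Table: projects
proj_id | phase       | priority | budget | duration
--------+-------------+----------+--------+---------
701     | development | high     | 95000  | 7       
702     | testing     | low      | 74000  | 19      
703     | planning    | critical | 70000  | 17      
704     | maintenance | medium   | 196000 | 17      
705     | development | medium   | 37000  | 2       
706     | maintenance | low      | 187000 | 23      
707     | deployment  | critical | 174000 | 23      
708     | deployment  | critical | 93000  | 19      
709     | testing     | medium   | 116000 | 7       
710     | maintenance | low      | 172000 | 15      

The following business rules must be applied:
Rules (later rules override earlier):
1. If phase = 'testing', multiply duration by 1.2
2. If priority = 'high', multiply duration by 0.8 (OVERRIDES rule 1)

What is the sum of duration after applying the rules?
152.8

Step 1: Rule 2 takes priority for records with priority = 'high'
  - 1 records: 7 × 0.8 = 5.6
Step 2: Rule 1 applies to remaining records with phase = 'testing'
  - 2 records: 26 × 1.2 = 31.2
Step 3: Other records unchanged: 116
Step 4: Final sum = 5.6 + 31.2 + 116 = 152.8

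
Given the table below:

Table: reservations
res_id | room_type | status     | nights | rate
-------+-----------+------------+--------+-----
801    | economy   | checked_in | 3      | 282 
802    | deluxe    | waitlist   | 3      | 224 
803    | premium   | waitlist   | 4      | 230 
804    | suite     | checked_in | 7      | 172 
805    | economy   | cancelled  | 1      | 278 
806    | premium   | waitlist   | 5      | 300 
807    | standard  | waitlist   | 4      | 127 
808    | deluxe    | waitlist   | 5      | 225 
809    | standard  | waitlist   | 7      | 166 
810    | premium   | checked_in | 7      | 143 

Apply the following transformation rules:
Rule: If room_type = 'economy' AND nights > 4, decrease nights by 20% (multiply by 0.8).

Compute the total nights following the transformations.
46

Step 1: Find records where room_type = 'economy' AND nights > 4
Step 2: 0 records match, summing to 0
Step 3: After multiplier: 0 × 0.8 = 0.0
Step 4: Unaffected records sum: 46
Step 5: Final sum = 0.0 + 46 = 46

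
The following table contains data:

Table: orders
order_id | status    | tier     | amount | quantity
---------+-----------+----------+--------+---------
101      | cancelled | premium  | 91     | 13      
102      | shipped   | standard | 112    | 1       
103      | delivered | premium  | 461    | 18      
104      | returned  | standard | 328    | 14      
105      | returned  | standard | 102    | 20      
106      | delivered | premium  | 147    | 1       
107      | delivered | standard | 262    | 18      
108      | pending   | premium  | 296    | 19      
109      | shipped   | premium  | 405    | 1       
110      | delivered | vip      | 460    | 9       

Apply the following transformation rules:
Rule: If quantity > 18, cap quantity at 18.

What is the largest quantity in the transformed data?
18

Step 1: Original maximum quantity = 20
Step 2: Apply cap at 18
Step 3: 2 records had quantity > 18 and were capped
Step 4: Maximum after transformation = 18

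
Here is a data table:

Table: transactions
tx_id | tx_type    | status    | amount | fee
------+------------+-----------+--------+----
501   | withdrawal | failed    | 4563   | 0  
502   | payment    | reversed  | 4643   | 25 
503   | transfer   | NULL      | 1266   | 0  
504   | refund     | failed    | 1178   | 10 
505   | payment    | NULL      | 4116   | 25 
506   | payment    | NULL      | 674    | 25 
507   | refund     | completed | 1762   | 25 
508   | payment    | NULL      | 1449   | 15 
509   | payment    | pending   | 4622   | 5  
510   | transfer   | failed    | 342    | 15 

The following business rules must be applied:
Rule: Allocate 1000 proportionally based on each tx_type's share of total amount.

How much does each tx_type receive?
payment: 629.86, refund: 119.44, transfer: 65.33, withdrawal: 185.37

Step 1: Calculate total amount = 24615
Step 2: Calculate each tx_type's proportion:
  payment: 15504/24615 = 62.99% → 629.86
  refund: 2940/24615 = 11.94% → 119.44
  transfer: 1608/24615 = 6.53% → 65.33
  withdrawal: 4563/24615 = 18.54% → 185.37
Step 3: Verify: sum of allocations ≈ 1000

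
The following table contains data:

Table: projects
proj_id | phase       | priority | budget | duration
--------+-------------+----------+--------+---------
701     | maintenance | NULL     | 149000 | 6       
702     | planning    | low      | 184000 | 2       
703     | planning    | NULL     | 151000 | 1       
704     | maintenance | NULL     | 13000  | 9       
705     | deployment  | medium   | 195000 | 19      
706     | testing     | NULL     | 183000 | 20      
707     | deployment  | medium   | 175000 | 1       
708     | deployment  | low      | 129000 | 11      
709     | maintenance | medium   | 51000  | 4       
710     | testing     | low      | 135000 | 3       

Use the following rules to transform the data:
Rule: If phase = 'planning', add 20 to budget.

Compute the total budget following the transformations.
1365040

Step 1: Count records where phase = 'planning': 2
Step 2: Total bonus added: 2 × 20 = 40
Step 3: Original sum of budget: 1365000
Step 4: Final sum = 1365000 + 40 = 1365040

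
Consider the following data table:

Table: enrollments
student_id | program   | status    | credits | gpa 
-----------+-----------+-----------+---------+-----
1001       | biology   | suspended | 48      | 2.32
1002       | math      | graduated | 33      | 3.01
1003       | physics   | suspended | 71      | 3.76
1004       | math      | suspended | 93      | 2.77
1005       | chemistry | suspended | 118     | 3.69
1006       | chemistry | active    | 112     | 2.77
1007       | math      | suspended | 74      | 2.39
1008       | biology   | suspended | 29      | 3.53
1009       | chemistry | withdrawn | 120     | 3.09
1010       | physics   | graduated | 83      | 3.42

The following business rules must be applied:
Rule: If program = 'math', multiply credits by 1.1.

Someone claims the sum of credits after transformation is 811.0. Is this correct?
No, the correct result is 801.0.

Step 1: Calculate the correct sum after transformation
Step 2: Apply multiplier 1.1 to records where program = 'math'
Step 3: Correct result = 801.0
Step 4: Claimed result = 811.0
Step 5: 801.0 ≠ 811.0
Conclusion: The claimed result is incorrect. The correct answer is 801.0.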